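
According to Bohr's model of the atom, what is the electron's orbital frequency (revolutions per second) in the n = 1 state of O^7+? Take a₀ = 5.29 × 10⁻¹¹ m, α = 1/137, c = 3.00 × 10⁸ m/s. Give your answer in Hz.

r = n²a₀/Z = 6.61 × 10⁻¹² m, v = Zαc/n = 1.75 × 10⁷ m/s
f = v/(2πr) = 4.22 × 10¹⁷ Hz

4.22 × 10¹⁷ Hz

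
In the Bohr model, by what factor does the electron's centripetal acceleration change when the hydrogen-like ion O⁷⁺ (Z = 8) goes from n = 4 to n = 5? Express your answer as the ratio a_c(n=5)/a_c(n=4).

256/625

a_c ∝ Z^3 · n^-4; with Z fixed, a_c ∝ n^-4.
a_c(n=5)/a_c(n=4) = (5/4)^-4 = 256/625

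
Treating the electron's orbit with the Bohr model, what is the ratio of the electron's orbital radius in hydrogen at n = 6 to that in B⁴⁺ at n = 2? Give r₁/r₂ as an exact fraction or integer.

45

r ∝ Z^-1 · n^2
r₁/r₂ = (1/5)^-1 · (6/2)^2 = 45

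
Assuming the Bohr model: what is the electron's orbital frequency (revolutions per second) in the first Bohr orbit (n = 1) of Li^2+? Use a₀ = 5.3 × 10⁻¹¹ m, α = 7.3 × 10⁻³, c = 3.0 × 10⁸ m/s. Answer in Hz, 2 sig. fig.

5.9 × 10¹⁶ Hz

r = n²a₀/Z = 1.8 × 10⁻¹¹ m, v = Zαc/n = 6.6 × 10⁶ m/s
f = v/(2πr) = 5.9 × 10¹⁶ Hz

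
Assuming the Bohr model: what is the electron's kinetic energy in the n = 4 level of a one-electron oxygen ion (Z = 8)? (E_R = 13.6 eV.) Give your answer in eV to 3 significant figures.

For a Coulomb orbit the virial theorem gives K = −E_n.
E_n = −E_R·Z²/n², so K = E_R·Z²/n² = 13.6 × 8²/4² = 54.4 eV

54.4 eV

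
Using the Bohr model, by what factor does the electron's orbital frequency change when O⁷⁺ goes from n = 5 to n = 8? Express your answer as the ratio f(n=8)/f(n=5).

f ∝ Z^2 · n^-3; with Z fixed, f ∝ n^-3.
f(n=8)/f(n=5) = (8/5)^-3 = 125/512

125/512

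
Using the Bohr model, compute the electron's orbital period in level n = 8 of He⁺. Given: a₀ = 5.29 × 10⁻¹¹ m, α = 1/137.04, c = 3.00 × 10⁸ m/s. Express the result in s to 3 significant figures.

r = n²a₀/Z = 8²·5.29 × 10⁻¹¹/2 = 1.69 × 10⁻⁹ m
v = Zαc/n = 2·0.00730·3.00 × 10⁸/8 = 5.47 × 10⁵ m/s
T = 2πr/v = 1.94 × 10⁻¹⁴ s

1.94 × 10⁻¹⁴ s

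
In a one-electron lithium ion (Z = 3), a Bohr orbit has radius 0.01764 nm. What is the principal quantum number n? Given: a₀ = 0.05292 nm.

1

r_n = n²a₀/Z ⇒ n² = rZ/a₀ = 0.01764 × 3 / 0.05292 ≈ 1.00
n = 1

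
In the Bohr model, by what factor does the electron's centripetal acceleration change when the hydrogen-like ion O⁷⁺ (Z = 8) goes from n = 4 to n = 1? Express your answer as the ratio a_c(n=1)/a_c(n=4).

a_c ∝ Z^3 · n^-4; with Z fixed, a_c ∝ n^-4.
a_c(n=1)/a_c(n=4) = (1/4)^-4 = 256

256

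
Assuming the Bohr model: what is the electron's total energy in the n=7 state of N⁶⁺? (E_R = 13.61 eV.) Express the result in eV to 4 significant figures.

E_n = −E_R·Z²/n² = −13.61 × 7²/7² = -13.61 eV

-13.61 eV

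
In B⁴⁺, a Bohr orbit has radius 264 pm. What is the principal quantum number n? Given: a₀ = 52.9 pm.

5

r_n = n²a₀/Z ⇒ n² = rZ/a₀ = 264 × 5 / 52.9 ≈ 24.95
n = 5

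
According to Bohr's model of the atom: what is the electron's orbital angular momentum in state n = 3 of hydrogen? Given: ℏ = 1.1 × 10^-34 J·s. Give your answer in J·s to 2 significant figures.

3.3 × 10^-34 J·s

L_n = nℏ = 3 × 1.1 × 10^-34 = 3.3 × 10^-34 J·s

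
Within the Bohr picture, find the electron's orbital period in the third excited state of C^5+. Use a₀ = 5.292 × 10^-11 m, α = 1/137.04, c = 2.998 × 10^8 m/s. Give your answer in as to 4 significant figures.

r = n²a₀/Z = 4²·5.292 × 10^-11/6 = 1.411 × 10^-10 m
v = Zαc/n = 6·0.007297·2.998 × 10^8/4 = 3.282 × 10^6 m/s
T = 2πr/v = 2.702 × 10^-16 s = 270.2 as

270.2 as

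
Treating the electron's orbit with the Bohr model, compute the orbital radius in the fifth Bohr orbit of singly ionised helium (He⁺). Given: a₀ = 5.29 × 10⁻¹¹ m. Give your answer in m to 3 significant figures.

r_n = n²a₀/Z = 5² × 5.29 × 10⁻¹¹ / 2
    = 25 × 5.29 × 10⁻¹¹ / 2 = 6.61 × 10⁻¹⁰ m

6.61 × 10⁻¹⁰ m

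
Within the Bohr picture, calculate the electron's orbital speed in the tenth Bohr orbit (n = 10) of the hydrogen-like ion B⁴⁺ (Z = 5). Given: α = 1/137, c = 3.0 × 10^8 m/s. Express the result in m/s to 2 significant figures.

1.1 × 10^6 m/s

v_n = Zαc/n = 5 × 0.0073 × 3.0 × 10^8 / 10
    = 1.1 × 10^6 m/s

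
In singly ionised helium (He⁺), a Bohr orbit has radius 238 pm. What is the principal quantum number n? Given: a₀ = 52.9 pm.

3

r_n = n²a₀/Z ⇒ n² = rZ/a₀ = 238 × 2 / 52.9 ≈ 9.00
n = 3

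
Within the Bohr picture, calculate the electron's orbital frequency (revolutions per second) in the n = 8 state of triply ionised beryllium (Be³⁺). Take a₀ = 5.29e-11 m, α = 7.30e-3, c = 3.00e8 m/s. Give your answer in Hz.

r = n²a₀/Z = 8.46e-10 m, v = Zαc/n = 1.09e6 m/s
f = v/(2πr) = 2.06e14 Hz

2.06e14 Hz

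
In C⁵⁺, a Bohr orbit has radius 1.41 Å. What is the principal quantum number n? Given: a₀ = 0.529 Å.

r_n = n²a₀/Z ⇒ n² = rZ/a₀ = 1.41 × 6 / 0.529 ≈ 15.99
n = 4

4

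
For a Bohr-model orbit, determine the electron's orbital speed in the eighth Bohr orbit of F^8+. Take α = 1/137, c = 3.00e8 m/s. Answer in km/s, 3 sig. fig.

2460 km/s

v_n = Zαc/n = 9 × 0.00730 × 3.00e8 / 8
    = 2460 km/s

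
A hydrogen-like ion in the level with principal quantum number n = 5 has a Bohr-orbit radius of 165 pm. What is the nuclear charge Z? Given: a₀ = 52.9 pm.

8

r_n = n²a₀/Z ⇒ Z = n²a₀/r = 5² × 52.9 / 165 ≈ 8.02
Z = 8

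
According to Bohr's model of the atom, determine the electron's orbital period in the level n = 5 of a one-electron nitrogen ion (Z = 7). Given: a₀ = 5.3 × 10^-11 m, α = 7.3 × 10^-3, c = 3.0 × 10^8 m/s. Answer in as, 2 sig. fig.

r = n²a₀/Z = 5²·5.3 × 10^-11/7 = 1.9 × 10^-10 m
v = Zαc/n = 7·0.0073·3.0 × 10^8/5 = 3.1 × 10^6 m/s
T = 2πr/v = 3.9 × 10^-16 s = 390 as

390 as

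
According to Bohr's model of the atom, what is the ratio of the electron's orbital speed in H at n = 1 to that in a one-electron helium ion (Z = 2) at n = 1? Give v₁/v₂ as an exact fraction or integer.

v ∝ Z^1 · n^-1
v₁/v₂ = (1/2)^1 · (1/1)^-1 = 1/2

1/2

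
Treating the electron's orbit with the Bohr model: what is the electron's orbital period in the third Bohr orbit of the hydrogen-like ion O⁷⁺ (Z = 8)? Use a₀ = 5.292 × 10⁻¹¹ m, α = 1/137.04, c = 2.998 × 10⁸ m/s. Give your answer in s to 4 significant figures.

6.412 × 10⁻¹⁷ s

r = n²a₀/Z = 3²·5.292 × 10⁻¹¹/8 = 5.954 × 10⁻¹¹ m
v = Zαc/n = 8·0.007297·2.998 × 10⁸/3 = 5.834 × 10⁶ m/s
T = 2πr/v = 6.412 × 10⁻¹⁷ s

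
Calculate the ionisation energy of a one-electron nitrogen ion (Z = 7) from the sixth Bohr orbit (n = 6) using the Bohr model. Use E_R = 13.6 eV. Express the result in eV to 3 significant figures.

E_n = −E_R·Z²/n² = −13.6 × 7²/6² eV = -18.5 eV
Ionisation energy = −E_n = 18.5 eV

18.5 eV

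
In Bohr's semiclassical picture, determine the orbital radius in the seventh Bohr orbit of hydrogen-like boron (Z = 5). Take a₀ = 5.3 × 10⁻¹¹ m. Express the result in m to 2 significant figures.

5.2 × 10⁻¹⁰ m

r_n = n²a₀/Z = 7² × 5.3 × 10⁻¹¹ / 5
    = 49 × 5.3 × 10⁻¹¹ / 5 = 5.2 × 10⁻¹⁰ m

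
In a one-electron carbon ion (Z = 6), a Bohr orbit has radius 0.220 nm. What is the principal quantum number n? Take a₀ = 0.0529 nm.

5

r_n = n²a₀/Z ⇒ n² = rZ/a₀ = 0.220 × 6 / 0.0529 ≈ 24.95
n = 5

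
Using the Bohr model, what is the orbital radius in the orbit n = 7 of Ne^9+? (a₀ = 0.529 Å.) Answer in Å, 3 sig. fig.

2.59 Å

r_n = n²a₀/Z = 7² × 0.529 / 10
    = 49 × 0.529 / 10 = 2.59 Å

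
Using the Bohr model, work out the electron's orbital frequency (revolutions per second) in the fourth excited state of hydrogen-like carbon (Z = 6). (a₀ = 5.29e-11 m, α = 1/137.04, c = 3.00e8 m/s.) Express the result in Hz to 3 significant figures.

1.90e15 Hz

r = n²a₀/Z = 2.20e-10 m, v = Zαc/n = 2.63e6 m/s
f = v/(2πr) = 1.90e15 Hz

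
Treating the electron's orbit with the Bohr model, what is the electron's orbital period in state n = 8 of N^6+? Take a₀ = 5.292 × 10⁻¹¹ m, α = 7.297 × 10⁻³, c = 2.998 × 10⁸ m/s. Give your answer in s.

r = n²a₀/Z = 8²·5.292 × 10⁻¹¹/7 = 4.838 × 10⁻¹⁰ m
v = Zαc/n = 7·0.007297·2.998 × 10⁸/8 = 1.914 × 10⁶ m/s
T = 2πr/v = 1.588 × 10⁻¹⁵ s

1.588 × 10⁻¹⁵ s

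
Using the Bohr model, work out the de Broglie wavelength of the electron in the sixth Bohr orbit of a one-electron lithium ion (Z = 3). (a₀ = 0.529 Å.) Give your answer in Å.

6.65 Å

The Bohr quantisation condition is nλ = 2πr_n.
r_n = n²a₀/Z = 6.35 Å
λ = 2πr_n/n = 2π·6.35/6 = 6.65 Å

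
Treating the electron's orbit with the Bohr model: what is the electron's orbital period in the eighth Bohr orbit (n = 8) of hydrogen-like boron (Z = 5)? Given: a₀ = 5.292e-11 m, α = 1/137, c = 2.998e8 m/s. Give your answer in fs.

r = n²a₀/Z = 8²·5.292e-11/5 = 6.774e-10 m
v = Zαc/n = 5·0.007299·2.998e8/8 = 1.368e6 m/s
T = 2πr/v = 3.112e-15 s = 3.112 fs

3.112 fs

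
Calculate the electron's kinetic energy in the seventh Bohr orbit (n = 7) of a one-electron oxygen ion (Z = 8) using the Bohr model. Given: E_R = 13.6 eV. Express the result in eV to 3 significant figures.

For a Coulomb orbit the virial theorem gives K = −E_n.
E_n = −E_R·Z²/n², so K = E_R·Z²/n² = 13.6 × 8²/7² = 17.8 eV

17.8 eV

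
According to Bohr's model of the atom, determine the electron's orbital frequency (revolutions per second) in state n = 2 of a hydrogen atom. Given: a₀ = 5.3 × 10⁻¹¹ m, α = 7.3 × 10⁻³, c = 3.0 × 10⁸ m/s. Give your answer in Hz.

8.2 × 10¹⁴ Hz

r = n²a₀/Z = 2.1 × 10⁻¹⁰ m, v = Zαc/n = 1.1 × 10⁶ m/s
f = v/(2πr) = 8.2 × 10¹⁴ Hz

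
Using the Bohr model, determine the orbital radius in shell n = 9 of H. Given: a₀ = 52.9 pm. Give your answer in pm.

4280 pm

r_n = n²a₀/Z = 9² × 52.9 / 1
    = 81 × 52.9 / 1 = 4280 pm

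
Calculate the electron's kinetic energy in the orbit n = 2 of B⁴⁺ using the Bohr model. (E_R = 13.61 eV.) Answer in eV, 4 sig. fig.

85.06 eV

For a Coulomb orbit the virial theorem gives K = −E_n.
E_n = −E_R·Z²/n², so K = E_R·Z²/n² = 13.61 × 5²/2² = 85.06 eV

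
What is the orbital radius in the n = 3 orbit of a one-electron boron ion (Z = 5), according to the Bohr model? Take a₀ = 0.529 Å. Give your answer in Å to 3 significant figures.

r_n = n²a₀/Z = 3² × 0.529 / 5
    = 9 × 0.529 / 5 = 0.952 Å

0.952 Å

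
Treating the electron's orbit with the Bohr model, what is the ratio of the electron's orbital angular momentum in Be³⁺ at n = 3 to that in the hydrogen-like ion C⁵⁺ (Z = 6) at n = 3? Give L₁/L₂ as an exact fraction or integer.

L = nℏ is independent of Z.
L₁/L₂ = n₁/n₂ = 3/3 = 1

1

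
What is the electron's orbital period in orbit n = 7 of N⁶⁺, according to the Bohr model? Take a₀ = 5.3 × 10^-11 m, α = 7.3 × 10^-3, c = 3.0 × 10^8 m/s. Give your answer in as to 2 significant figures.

1100 as

r = n²a₀/Z = 7²·5.3 × 10^-11/7 = 3.7 × 10^-10 m
v = Zαc/n = 7·0.0073·3.0 × 10^8/7 = 2.2 × 10^6 m/s
T = 2πr/v = 1.1 × 10^-15 s = 1100 as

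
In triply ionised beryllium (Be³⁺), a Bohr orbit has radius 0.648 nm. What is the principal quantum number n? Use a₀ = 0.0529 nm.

7

r_n = n²a₀/Z ⇒ n² = rZ/a₀ = 0.648 × 4 / 0.0529 ≈ 49.00
n = 7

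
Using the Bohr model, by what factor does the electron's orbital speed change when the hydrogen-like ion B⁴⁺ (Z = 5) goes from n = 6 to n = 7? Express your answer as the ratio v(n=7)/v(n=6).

6/7

v ∝ Z^1 · n^-1; with Z fixed, v ∝ n^-1.
v(n=7)/v(n=6) = (7/6)^-1 = 6/7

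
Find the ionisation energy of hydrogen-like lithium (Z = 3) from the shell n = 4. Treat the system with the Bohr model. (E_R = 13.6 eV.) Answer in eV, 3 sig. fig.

7.65 eV

E_n = −E_R·Z²/n² = −13.6 × 3²/4² eV = -7.65 eV
Ionisation energy = −E_n = 7.65 eV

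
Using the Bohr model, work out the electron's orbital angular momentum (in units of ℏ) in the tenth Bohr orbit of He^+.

L_n = nℏ, so L/ℏ = n = 10.

10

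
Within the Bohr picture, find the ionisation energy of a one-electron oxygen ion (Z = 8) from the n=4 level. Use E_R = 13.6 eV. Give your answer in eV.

E_n = −E_R·Z²/n² = −13.6 × 8²/4² eV = -54.4 eV
Ionisation energy = −E_n = 54.4 eV

54.4 eV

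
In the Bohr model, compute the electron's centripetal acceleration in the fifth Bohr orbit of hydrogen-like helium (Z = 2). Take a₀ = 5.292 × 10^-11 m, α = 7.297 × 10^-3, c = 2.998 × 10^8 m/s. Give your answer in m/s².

r = n²a₀/Z = 6.615 × 10^-10 m, v = Zαc/n = 8.751 × 10^5 m/s
a = v²/r = (8.751 × 10^5)² / 6.615 × 10^-10 = 1.158 × 10^21 m/s²

1.158 × 10^21 m/s²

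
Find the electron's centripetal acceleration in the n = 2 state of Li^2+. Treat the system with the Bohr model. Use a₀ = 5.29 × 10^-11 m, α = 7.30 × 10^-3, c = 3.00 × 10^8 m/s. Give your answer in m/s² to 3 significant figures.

1.53 × 10^23 m/s²

r = n²a₀/Z = 7.05 × 10^-11 m, v = Zαc/n = 3.29 × 10^6 m/s
a = v²/r = (3.29 × 10^6)² / 7.05 × 10^-11 = 1.53 × 10^23 m/s²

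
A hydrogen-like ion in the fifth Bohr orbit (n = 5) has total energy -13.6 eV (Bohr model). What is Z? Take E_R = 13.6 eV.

5

E_n = −E_R Z²/n² ⇒ Z² = −E_n n²/E_R = 13.6 × 5² / 13.6 ≈ 25.00
Z = 5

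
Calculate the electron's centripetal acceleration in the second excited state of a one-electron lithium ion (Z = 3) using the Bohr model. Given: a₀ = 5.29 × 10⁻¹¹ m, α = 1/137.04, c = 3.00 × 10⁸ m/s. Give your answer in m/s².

r = n²a₀/Z = 1.59 × 10⁻¹⁰ m, v = Zαc/n = 2.19 × 10⁶ m/s
a = v²/r = (2.19 × 10⁶)² / 1.59 × 10⁻¹⁰ = 3.02 × 10²² m/s²

3.02 × 10²² m/s²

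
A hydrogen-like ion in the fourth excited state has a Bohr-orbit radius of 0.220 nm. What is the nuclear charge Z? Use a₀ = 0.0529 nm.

6

r_n = n²a₀/Z ⇒ Z = n²a₀/r = 5² × 0.0529 / 0.220 ≈ 6.01
Z = 6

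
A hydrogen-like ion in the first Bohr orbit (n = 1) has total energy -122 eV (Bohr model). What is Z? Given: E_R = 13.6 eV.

E_n = −E_R Z²/n² ⇒ Z² = −E_n n²/E_R = 122 × 1² / 13.6 ≈ 8.97
Z = 3

3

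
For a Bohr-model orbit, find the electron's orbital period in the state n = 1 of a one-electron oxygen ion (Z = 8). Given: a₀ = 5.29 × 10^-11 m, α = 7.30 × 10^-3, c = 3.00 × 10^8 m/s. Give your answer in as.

2.37 as

r = n²a₀/Z = 1²·5.29 × 10^-11/8 = 6.61 × 10^-12 m
v = Zαc/n = 8·0.00730·3.00 × 10^8/1 = 1.75 × 10^7 m/s
T = 2πr/v = 2.37 × 10^-18 s = 2.37 as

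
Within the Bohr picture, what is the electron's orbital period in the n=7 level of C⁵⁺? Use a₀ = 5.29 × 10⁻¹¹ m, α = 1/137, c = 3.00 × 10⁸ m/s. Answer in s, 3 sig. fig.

r = n²a₀/Z = 7²·5.29 × 10⁻¹¹/6 = 4.32 × 10⁻¹⁰ m
v = Zαc/n = 6·0.00730·3.00 × 10⁸/7 = 1.88 × 10⁶ m/s
T = 2πr/v = 1.45 × 10⁻¹⁵ s

1.45 × 10⁻¹⁵ s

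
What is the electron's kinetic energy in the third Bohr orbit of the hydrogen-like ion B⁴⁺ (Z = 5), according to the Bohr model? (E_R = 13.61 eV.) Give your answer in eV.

For a Coulomb orbit the virial theorem gives K = −E_n.
E_n = −E_R·Z²/n², so K = E_R·Z²/n² = 13.61 × 5²/3² = 37.81 eV

37.81 eV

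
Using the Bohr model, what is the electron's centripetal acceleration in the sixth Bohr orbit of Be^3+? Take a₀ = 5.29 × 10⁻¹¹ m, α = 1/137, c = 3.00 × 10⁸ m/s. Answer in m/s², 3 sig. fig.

4.48 × 10²¹ m/s²

r = n²a₀/Z = 4.76 × 10⁻¹⁰ m, v = Zαc/n = 1.46 × 10⁶ m/s
a = v²/r = (1.46 × 10⁶)² / 4.76 × 10⁻¹⁰ = 4.48 × 10²¹ m/s²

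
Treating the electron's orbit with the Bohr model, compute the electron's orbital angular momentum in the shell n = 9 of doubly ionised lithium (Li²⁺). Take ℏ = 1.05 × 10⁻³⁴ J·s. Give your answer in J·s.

9.45 × 10⁻³⁴ J·s

L_n = nℏ = 9 × 1.05 × 10⁻³⁴ = 9.45 × 10⁻³⁴ J·s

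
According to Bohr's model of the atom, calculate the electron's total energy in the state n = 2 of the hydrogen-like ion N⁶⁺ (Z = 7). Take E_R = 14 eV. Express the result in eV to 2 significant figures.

E_n = −E_R·Z²/n² = −14 × 7²/2² = -170 eV

-170 eV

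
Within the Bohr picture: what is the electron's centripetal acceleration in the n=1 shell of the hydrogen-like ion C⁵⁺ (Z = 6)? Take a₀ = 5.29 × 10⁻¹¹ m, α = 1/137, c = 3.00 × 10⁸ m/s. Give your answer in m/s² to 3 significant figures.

1.96 × 10²⁵ m/s²

r = n²a₀/Z = 8.82 × 10⁻¹² m, v = Zαc/n = 1.31 × 10⁷ m/s
a = v²/r = (1.31 × 10⁷)² / 8.82 × 10⁻¹² = 1.96 × 10²⁵ m/s²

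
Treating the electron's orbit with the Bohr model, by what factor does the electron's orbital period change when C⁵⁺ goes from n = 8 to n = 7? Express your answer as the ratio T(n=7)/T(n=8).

T ∝ Z^-2 · n^3; with Z fixed, T ∝ n^3.
T(n=7)/T(n=8) = (7/8)^3 = 343/512

343/512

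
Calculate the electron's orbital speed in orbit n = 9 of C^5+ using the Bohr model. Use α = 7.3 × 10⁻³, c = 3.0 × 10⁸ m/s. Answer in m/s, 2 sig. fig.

1.5 × 10⁶ m/s

v_n = Zαc/n = 6 × 0.0073 × 3.0 × 10⁸ / 9
    = 1.5 × 10⁶ m/s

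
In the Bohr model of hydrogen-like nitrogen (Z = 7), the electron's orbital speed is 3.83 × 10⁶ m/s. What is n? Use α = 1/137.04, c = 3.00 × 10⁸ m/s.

v_n = Zαc/n ⇒ n = Zαc/v = 7 × 0.00730 × 3.00 × 10⁸ / 3.83 × 10⁶ ≈ 4.00
n = 4

4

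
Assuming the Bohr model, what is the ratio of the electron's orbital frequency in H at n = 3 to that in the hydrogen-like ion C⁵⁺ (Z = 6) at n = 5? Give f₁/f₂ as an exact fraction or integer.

f ∝ Z^2 · n^-3
f₁/f₂ = (1/6)^2 · (3/5)^-3 = 125/972

125/972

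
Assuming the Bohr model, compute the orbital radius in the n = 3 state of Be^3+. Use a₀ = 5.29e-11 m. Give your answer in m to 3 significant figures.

1.19e-10 m

r_n = n²a₀/Z = 3² × 5.29e-11 / 4
    = 9 × 5.29e-11 / 4 = 1.19e-10 m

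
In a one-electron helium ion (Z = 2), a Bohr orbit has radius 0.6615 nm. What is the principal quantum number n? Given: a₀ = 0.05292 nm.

r_n = n²a₀/Z ⇒ n² = rZ/a₀ = 0.6615 × 2 / 0.05292 ≈ 25.00
n = 5

5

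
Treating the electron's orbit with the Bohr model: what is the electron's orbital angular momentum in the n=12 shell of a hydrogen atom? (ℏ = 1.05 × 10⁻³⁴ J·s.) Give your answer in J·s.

1.26 × 10⁻³³ J·s

L_n = nℏ = 12 × 1.05 × 10⁻³⁴ = 1.26 × 10⁻³³ J·s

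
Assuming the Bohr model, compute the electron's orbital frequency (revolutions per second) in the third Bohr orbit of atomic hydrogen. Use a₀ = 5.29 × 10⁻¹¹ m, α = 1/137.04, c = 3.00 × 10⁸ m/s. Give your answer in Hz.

2.44 × 10¹⁴ Hz

r = n²a₀/Z = 4.76 × 10⁻¹⁰ m, v = Zαc/n = 7.30 × 10⁵ m/s
f = v/(2πr) = 2.44 × 10¹⁴ Hz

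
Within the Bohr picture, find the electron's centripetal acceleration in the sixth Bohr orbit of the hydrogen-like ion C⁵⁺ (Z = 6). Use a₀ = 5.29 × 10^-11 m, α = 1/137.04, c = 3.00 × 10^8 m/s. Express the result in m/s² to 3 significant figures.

r = n²a₀/Z = 3.17 × 10^-10 m, v = Zαc/n = 2.19 × 10^6 m/s
a = v²/r = (2.19 × 10^6)² / 3.17 × 10^-10 = 1.51 × 10^22 m/s²

1.51 × 10^22 m/s²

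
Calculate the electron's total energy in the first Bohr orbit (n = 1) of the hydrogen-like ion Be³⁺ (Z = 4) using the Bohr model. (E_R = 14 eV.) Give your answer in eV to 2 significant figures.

E_n = −E_R·Z²/n² = −14 × 4²/1² = -220 eV

-220 eV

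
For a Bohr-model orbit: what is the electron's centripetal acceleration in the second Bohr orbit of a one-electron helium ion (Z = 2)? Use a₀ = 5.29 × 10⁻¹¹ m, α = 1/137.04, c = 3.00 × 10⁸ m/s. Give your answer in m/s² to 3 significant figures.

r = n²a₀/Z = 1.06 × 10⁻¹⁰ m, v = Zαc/n = 2.19 × 10⁶ m/s
a = v²/r = (2.19 × 10⁶)² / 1.06 × 10⁻¹⁰ = 4.53 × 10²² m/s²

4.53 × 10²² m/s²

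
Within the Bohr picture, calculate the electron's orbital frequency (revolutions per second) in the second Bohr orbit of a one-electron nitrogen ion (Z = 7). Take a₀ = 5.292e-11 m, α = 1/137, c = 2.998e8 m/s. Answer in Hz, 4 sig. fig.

r = n²a₀/Z = 3.024e-11 m, v = Zαc/n = 7.659e6 m/s
f = v/(2πr) = 4.031e16 Hz

4.031e16 Hz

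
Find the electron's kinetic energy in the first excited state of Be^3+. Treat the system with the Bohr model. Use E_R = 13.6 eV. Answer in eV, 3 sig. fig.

For a Coulomb orbit the virial theorem gives K = −E_n.
E_n = −E_R·Z²/n², so K = E_R·Z²/n² = 13.6 × 4²/2² = 54.4 eV

54.4 eV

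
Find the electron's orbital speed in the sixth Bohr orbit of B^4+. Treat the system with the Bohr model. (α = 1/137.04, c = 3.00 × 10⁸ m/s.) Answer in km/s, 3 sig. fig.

1820 km/s

v_n = Zαc/n = 5 × 0.00730 × 3.00 × 10⁸ / 6
    = 1820 km/s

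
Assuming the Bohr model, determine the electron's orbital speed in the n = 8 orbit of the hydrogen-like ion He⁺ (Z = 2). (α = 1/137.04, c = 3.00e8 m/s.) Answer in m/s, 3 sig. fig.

5.47e5 m/s

v_n = Zαc/n = 2 × 0.00730 × 3.00e8 / 8
    = 5.47e5 m/s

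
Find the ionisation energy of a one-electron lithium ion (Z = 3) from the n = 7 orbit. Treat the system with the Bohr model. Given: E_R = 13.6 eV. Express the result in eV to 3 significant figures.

2.50 eV

E_n = −E_R·Z²/n² = −13.6 × 3²/7² eV = -2.50 eV
Ionisation energy = −E_n = 2.50 eV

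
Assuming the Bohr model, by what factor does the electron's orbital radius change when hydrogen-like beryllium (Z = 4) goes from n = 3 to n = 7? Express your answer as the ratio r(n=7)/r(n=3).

r ∝ Z^-1 · n^2; with Z fixed, r ∝ n^2.
r(n=7)/r(n=3) = (7/3)^2 = 49/9

49/9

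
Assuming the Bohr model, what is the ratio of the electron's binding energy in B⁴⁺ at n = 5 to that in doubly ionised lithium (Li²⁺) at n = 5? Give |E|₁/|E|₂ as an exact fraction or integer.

25/9

|E| ∝ Z^2 · n^-2
|E|₁/|E|₂ = (5/3)^2 · (5/5)^-2 = 25/9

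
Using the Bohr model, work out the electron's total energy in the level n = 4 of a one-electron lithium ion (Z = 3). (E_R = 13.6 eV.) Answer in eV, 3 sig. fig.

-7.65 eV

E_n = −E_R·Z²/n² = −13.6 × 3²/4² = -7.65 eV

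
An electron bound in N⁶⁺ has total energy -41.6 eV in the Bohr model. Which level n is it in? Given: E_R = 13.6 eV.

E_n = −E_R Z²/n² ⇒ n² = E_R Z²/(−E_n) = 13.6 × 7² / 41.6 ≈ 16.02
n = 4

4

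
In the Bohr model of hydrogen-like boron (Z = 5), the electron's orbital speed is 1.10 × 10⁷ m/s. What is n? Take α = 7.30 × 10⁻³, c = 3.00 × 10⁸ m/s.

v_n = Zαc/n ⇒ n = Zαc/v = 5 × 0.00730 × 3.00 × 10⁸ / 1.10 × 10⁷ ≈ 1.00
n = 1

1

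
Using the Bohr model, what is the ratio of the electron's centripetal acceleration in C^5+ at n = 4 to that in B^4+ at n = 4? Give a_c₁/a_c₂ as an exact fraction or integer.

216/125

a_c ∝ Z^3 · n^-4
a_c₁/a_c₂ = (6/5)^3 · (4/4)^-4 = 216/125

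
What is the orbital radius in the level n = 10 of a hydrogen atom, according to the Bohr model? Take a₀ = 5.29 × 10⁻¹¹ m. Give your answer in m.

5.29 × 10⁻⁹ m

r_n = n²a₀/Z = 10² × 5.29 × 10⁻¹¹ / 1
    = 100 × 5.29 × 10⁻¹¹ / 1 = 5.29 × 10⁻⁹ m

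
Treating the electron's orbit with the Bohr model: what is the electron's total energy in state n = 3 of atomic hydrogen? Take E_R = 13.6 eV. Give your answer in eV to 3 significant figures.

-1.51 eV

E_n = −E_R·Z²/n² = −13.6 × 1²/3² = -1.51 eV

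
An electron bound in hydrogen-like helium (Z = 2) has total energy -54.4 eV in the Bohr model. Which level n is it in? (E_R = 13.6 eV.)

E_n = −E_R Z²/n² ⇒ n² = E_R Z²/(−E_n) = 13.6 × 2² / 54.4 ≈ 1.00
n = 1

1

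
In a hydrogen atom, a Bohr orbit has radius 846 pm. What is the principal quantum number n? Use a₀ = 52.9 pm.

4

r_n = n²a₀/Z ⇒ n² = rZ/a₀ = 846 × 1 / 52.9 ≈ 15.99
n = 4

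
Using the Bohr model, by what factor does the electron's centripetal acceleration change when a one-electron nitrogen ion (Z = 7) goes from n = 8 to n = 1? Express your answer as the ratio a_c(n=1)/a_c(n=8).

4096

a_c ∝ Z^3 · n^-4; with Z fixed, a_c ∝ n^-4.
a_c(n=1)/a_c(n=8) = (1/8)^-4 = 4096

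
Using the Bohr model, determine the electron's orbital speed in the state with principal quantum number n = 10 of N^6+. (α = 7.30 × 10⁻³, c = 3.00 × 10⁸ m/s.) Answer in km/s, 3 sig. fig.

v_n = Zαc/n = 7 × 0.00730 × 3.00 × 10⁸ / 10
    = 1530 km/s

1530 km/s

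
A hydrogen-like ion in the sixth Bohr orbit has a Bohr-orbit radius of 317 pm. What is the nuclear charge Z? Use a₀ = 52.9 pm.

r_n = n²a₀/Z ⇒ Z = n²a₀/r = 6² × 52.9 / 317 ≈ 6.01
Z = 6

6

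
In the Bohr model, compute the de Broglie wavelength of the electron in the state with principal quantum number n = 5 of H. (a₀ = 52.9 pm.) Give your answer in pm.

The Bohr quantisation condition is nλ = 2πr_n.
r_n = n²a₀/Z = 1320 pm
λ = 2πr_n/n = 2π·1320/5 = 1660 pm

1660 pm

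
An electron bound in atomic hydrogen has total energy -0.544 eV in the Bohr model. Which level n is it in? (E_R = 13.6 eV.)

5

E_n = −E_R Z²/n² ⇒ n² = E_R Z²/(−E_n) = 13.6 × 1² / 0.544 ≈ 25.00
n = 5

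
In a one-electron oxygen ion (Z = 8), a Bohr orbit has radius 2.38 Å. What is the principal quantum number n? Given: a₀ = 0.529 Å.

r_n = n²a₀/Z ⇒ n² = rZ/a₀ = 2.38 × 8 / 0.529 ≈ 35.99
n = 6

6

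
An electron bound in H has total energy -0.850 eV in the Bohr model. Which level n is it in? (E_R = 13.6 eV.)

E_n = −E_R Z²/n² ⇒ n² = E_R Z²/(−E_n) = 13.6 × 1² / 0.850 ≈ 16.00
n = 4

4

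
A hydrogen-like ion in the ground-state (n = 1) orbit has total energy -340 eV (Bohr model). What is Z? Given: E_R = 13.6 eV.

5

E_n = −E_R Z²/n² ⇒ Z² = −E_n n²/E_R = 340 × 1² / 13.6 ≈ 25.00
Z = 5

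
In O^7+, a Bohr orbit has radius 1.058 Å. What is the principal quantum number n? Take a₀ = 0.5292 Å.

r_n = n²a₀/Z ⇒ n² = rZ/a₀ = 1.058 × 8 / 0.5292 ≈ 15.99
n = 4

4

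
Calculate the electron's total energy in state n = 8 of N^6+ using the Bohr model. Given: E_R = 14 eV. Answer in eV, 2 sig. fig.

-11 eV

E_n = −E_R·Z²/n² = −14 × 7²/8² = -11 eV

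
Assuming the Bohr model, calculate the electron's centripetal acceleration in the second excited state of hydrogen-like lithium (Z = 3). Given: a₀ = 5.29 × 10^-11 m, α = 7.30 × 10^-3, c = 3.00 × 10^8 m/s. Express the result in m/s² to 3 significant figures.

r = n²a₀/Z = 1.59 × 10^-10 m, v = Zαc/n = 2.19 × 10^6 m/s
a = v²/r = (2.19 × 10^6)² / 1.59 × 10^-10 = 3.02 × 10^22 m/s²

3.02 × 10^22 m/s²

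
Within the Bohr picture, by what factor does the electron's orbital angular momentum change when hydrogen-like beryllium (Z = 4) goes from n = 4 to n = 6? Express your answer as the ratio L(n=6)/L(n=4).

3/2

L = nℏ depends only on n, so L ∝ n.
L(n=6)/L(n=4) = (6/4)^1 = 3/2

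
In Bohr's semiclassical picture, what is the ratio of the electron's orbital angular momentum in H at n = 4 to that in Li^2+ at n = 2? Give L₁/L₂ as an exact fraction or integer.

2

L = nℏ is independent of Z.
L₁/L₂ = n₁/n₂ = 4/2 = 2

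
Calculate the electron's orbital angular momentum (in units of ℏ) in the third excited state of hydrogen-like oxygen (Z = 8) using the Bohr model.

4

L_n = nℏ, so L/ℏ = n = 4.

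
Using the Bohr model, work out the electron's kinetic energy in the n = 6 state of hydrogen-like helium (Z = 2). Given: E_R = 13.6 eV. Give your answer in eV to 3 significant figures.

1.51 eV

For a Coulomb orbit the virial theorem gives K = −E_n.
E_n = −E_R·Z²/n², so K = E_R·Z²/n² = 13.6 × 2²/6² = 1.51 eV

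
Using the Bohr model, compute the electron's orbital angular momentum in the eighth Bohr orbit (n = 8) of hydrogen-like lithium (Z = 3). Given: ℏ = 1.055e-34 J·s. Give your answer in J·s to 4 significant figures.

L_n = nℏ = 8 × 1.055e-34 = 8.440e-34 J·s

8.440e-34 J·s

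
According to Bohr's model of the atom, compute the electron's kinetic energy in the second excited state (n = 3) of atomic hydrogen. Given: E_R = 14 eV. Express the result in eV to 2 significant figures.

1.6 eV

For a Coulomb orbit the virial theorem gives K = −E_n.
E_n = −E_R·Z²/n², so K = E_R·Z²/n² = 14 × 1²/3² = 1.6 eV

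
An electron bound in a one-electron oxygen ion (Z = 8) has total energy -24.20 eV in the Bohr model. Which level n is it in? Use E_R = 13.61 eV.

6

E_n = −E_R Z²/n² ⇒ n² = E_R Z²/(−E_n) = 13.61 × 8² / 24.20 ≈ 35.99
n = 6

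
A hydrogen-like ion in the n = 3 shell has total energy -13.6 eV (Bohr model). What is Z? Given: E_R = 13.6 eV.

3

E_n = −E_R Z²/n² ⇒ Z² = −E_n n²/E_R = 13.6 × 3² / 13.6 ≈ 9.00
Z = 3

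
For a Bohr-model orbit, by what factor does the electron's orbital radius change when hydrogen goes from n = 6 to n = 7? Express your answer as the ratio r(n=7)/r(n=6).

49/36

r ∝ Z^-1 · n^2; with Z fixed, r ∝ n^2.
r(n=7)/r(n=6) = (7/6)^2 = 49/36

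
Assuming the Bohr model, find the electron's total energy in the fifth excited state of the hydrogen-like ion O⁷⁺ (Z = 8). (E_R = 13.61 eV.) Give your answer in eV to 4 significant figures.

-24.20 eV

E_n = −E_R·Z²/n² = −13.61 × 8²/6² = -24.20 eV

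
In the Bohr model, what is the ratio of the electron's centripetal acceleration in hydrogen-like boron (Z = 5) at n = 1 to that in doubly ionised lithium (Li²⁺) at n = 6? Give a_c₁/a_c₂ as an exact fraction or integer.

6000

a_c ∝ Z^3 · n^-4
a_c₁/a_c₂ = (5/3)^3 · (1/6)^-4 = 6000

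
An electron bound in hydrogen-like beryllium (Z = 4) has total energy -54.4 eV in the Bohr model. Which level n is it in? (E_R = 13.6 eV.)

E_n = −E_R Z²/n² ⇒ n² = E_R Z²/(−E_n) = 13.6 × 4² / 54.4 ≈ 4.00
n = 2

2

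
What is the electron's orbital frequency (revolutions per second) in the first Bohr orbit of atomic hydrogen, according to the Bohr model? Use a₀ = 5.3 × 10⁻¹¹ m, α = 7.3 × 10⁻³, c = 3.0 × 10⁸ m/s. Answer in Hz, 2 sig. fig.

r = n²a₀/Z = 5.3 × 10⁻¹¹ m, v = Zαc/n = 2.2 × 10⁶ m/s
f = v/(2πr) = 6.6 × 10¹⁵ Hz

6.6 × 10¹⁵ Hz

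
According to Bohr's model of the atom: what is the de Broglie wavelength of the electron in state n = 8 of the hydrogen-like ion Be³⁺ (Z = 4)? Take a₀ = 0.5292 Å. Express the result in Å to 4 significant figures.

The Bohr quantisation condition is nλ = 2πr_n.
r_n = n²a₀/Z = 8.467 Å
λ = 2πr_n/n = 2π·8.467/8 = 6.650 Å

6.650 Å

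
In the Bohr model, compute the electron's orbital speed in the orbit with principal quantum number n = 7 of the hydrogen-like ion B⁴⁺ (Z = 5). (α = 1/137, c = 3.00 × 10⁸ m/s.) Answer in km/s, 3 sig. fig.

v_n = Zαc/n = 5 × 0.00730 × 3.00 × 10⁸ / 7
    = 1560 km/s

1560 km/s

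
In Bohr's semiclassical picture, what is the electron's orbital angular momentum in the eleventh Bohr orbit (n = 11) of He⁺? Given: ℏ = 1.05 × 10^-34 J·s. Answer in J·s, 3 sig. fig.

L_n = nℏ = 11 × 1.05 × 10^-34 = 1.16 × 10^-33 J·s

1.16 × 10^-33 J·s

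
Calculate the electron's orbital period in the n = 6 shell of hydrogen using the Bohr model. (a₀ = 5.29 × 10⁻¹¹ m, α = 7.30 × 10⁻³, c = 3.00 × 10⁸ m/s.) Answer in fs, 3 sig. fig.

r = n²a₀/Z = 6²·5.29 × 10⁻¹¹/1 = 1.90 × 10⁻⁹ m
v = Zαc/n = 1·0.00730·3.00 × 10⁸/6 = 3.65 × 10⁵ m/s
T = 2πr/v = 3.28 × 10⁻¹⁴ s = 32.8 fs

32.8 fs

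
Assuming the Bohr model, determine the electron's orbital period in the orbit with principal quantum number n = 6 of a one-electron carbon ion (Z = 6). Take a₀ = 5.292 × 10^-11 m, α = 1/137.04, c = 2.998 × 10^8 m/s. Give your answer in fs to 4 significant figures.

0.9119 fs

r = n²a₀/Z = 6²·5.292 × 10^-11/6 = 3.175 × 10^-10 m
v = Zαc/n = 6·0.007297·2.998 × 10^8/6 = 2.188 × 10^6 m/s
T = 2πr/v = 9.119 × 10^-16 s = 0.9119 fs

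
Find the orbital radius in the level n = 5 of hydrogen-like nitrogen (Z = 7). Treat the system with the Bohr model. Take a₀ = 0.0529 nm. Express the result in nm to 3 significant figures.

r_n = n²a₀/Z = 5² × 0.0529 / 7
    = 25 × 0.0529 / 7 = 0.189 nm

0.189 nm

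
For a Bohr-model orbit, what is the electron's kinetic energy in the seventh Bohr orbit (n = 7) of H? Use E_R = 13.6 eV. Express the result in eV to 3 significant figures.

0.278 eV

For a Coulomb orbit the virial theorem gives K = −E_n.
E_n = −E_R·Z²/n², so K = E_R·Z²/n² = 13.6 × 1²/7² = 0.278 eV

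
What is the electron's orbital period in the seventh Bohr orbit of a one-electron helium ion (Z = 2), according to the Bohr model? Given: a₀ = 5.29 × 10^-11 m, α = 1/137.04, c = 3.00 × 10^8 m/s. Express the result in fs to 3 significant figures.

13.0 fs

r = n²a₀/Z = 7²·5.29 × 10^-11/2 = 1.30 × 10^-9 m
v = Zαc/n = 2·0.00730·3.00 × 10^8/7 = 6.25 × 10^5 m/s
T = 2πr/v = 1.30 × 10^-14 s = 13.0 fs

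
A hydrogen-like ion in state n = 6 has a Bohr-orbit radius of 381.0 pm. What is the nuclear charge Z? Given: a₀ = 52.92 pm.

5

r_n = n²a₀/Z ⇒ Z = n²a₀/r = 6² × 52.92 / 381.0 ≈ 5.00
Z = 5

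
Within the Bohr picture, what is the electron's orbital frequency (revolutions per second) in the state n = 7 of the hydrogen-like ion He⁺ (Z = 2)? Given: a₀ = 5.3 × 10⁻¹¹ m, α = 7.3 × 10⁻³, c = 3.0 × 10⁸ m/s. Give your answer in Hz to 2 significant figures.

r = n²a₀/Z = 1.3 × 10⁻⁹ m, v = Zαc/n = 6.3 × 10⁵ m/s
f = v/(2πr) = 7.7 × 10¹³ Hz

7.7 × 10¹³ Hz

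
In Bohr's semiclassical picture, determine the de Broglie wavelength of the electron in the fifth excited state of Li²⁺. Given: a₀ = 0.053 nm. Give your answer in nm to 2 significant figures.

0.67 nm

The Bohr quantisation condition is nλ = 2πr_n.
r_n = n²a₀/Z = 0.64 nm
λ = 2πr_n/n = 2π·0.64/6 = 0.67 nm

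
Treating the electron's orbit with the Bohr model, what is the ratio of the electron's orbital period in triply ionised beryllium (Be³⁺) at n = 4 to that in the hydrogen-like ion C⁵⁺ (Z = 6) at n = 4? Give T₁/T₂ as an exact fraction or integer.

T ∝ Z^-2 · n^3
T₁/T₂ = (4/6)^-2 · (4/4)^3 = 9/4

9/4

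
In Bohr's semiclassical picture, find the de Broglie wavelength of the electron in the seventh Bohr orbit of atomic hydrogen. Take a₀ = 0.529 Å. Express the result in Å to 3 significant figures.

23.3 Å

The Bohr quantisation condition is nλ = 2πr_n.
r_n = n²a₀/Z = 25.9 Å
λ = 2πr_n/n = 2π·25.9/7 = 23.3 Å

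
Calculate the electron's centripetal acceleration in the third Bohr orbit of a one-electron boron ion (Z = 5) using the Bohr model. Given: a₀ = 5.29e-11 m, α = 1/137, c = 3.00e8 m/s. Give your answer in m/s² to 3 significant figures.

r = n²a₀/Z = 9.52e-11 m, v = Zαc/n = 3.65e6 m/s
a = v²/r = (3.65e6)² / 9.52e-11 = 1.40e23 m/s²

1.40e23 m/s²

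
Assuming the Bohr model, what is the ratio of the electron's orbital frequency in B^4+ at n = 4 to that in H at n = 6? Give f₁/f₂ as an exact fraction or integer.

f ∝ Z^2 · n^-3
f₁/f₂ = (5/1)^2 · (4/6)^-3 = 675/8

675/8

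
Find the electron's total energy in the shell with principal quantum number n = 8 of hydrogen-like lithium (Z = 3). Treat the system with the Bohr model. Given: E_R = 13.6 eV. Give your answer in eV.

-1.91 eV

E_n = −E_R·Z²/n² = −13.6 × 3²/8² = -1.91 eV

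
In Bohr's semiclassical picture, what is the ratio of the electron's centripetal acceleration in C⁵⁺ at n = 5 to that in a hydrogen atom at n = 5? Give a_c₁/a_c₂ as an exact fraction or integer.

216

a_c ∝ Z^3 · n^-4
a_c₁/a_c₂ = (6/1)^3 · (5/5)^-4 = 216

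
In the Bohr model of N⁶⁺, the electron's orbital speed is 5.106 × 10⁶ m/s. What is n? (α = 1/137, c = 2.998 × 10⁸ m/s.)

3

v_n = Zαc/n ⇒ n = Zαc/v = 7 × 0.007299 × 2.998 × 10⁸ / 5.106 × 10⁶ ≈ 3.00
n = 3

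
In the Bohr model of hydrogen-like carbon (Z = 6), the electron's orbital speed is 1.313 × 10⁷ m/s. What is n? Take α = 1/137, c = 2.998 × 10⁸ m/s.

1

v_n = Zαc/n ⇒ n = Zαc/v = 6 × 0.007299 × 2.998 × 10⁸ / 1.313 × 10⁷ ≈ 1.00
n = 1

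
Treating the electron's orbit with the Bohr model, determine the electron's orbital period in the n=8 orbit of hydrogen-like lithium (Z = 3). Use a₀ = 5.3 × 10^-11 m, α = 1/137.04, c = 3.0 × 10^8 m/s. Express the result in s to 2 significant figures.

r = n²a₀/Z = 8²·5.3 × 10^-11/3 = 1.1 × 10^-9 m
v = Zαc/n = 3·0.0073·3.0 × 10^8/8 = 8.2 × 10^5 m/s
T = 2πr/v = 8.7 × 10^-15 s

8.7 × 10^-15 s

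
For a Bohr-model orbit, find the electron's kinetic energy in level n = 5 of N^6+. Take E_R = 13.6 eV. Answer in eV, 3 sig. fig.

26.7 eV

For a Coulomb orbit the virial theorem gives K = −E_n.
E_n = −E_R·Z²/n², so K = E_R·Z²/n² = 13.6 × 7²/5² = 26.7 eV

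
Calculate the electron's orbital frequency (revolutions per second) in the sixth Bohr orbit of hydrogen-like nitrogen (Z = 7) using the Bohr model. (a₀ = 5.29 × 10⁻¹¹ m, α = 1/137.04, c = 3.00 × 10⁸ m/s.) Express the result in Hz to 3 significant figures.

r = n²a₀/Z = 2.72 × 10⁻¹⁰ m, v = Zαc/n = 2.55 × 10⁶ m/s
f = v/(2πr) = 1.49 × 10¹⁵ Hz

1.49 × 10¹⁵ Hz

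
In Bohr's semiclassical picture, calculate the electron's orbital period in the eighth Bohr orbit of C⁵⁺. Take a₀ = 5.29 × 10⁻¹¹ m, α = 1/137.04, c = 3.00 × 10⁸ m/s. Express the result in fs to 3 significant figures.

r = n²a₀/Z = 8²·5.29 × 10⁻¹¹/6 = 5.64 × 10⁻¹⁰ m
v = Zαc/n = 6·0.00730·3.00 × 10⁸/8 = 1.64 × 10⁶ m/s
T = 2πr/v = 2.16 × 10⁻¹⁵ s = 2.16 fs

2.16 fs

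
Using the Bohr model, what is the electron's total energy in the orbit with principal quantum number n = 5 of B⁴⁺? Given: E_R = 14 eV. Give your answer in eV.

E_n = −E_R·Z²/n² = −14 × 5²/5² = -14 eV

-14 eV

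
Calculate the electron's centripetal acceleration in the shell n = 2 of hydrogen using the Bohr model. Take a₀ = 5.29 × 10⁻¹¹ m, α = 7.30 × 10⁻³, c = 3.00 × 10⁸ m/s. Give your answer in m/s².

r = n²a₀/Z = 2.12 × 10⁻¹⁰ m, v = Zαc/n = 1.09 × 10⁶ m/s
a = v²/r = (1.09 × 10⁶)² / 2.12 × 10⁻¹⁰ = 5.67 × 10²¹ m/s²

5.67 × 10²¹ m/s²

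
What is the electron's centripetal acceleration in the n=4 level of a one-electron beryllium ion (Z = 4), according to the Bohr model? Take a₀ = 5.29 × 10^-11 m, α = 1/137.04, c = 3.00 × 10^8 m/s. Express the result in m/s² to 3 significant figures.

r = n²a₀/Z = 2.12 × 10^-10 m, v = Zαc/n = 2.19 × 10^6 m/s
a = v²/r = (2.19 × 10^6)² / 2.12 × 10^-10 = 2.26 × 10^22 m/s²

2.26 × 10^22 m/s²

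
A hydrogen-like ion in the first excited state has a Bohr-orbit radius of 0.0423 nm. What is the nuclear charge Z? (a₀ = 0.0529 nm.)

r_n = n²a₀/Z ⇒ Z = n²a₀/r = 2² × 0.0529 / 0.0423 ≈ 5.00
Z = 5

5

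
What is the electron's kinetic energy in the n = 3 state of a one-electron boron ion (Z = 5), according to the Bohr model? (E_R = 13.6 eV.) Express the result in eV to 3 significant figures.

For a Coulomb orbit the virial theorem gives K = −E_n.
E_n = −E_R·Z²/n², so K = E_R·Z²/n² = 13.6 × 5²/3² = 37.8 eV

37.8 eV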